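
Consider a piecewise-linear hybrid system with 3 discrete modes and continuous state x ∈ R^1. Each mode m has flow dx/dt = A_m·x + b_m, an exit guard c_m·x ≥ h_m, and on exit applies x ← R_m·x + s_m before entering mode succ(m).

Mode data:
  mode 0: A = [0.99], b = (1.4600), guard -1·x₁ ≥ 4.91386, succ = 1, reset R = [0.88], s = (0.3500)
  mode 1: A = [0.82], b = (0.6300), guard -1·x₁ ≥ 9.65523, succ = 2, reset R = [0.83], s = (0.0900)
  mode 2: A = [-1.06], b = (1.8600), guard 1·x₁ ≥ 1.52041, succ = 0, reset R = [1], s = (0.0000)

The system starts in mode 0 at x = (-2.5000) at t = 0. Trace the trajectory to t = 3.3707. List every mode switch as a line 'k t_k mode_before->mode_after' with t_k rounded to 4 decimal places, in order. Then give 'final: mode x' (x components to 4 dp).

Mode 0: guard c·x = 4.9139 hit at Δt = 1.2225 (t = 1.2225), x⁻ = (-4.9139) → reset → x⁺ = (-3.9742), jump to mode 1
Mode 1: guard c·x = 9.6552 hit at Δt = 1.2434 (t = 2.4659), x⁻ = (-9.6552) → reset → x⁺ = (-7.9238), jump to mode 2
Mode 2: flow for 0.9048 to horizon, guard not reached → x = (-1.9545)

1 1.2225 0->1
2 2.4659 1->2
final: 2 -1.9545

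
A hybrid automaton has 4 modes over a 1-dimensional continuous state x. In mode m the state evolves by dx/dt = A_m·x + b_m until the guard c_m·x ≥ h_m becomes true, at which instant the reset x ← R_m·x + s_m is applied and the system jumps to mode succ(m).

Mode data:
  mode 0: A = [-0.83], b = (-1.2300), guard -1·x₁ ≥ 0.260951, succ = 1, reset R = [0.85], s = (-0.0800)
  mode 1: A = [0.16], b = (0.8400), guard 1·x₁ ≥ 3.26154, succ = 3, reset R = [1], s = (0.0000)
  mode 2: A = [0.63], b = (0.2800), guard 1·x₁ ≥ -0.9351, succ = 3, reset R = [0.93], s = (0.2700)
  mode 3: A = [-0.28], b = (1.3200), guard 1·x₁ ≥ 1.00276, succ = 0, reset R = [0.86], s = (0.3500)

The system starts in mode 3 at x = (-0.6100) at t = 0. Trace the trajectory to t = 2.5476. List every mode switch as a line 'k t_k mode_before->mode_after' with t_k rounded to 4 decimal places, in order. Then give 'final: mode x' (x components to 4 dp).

Mode 3: guard c·x = 1.0028 hit at Δt = 1.2887 (t = 1.2887), x⁻ = (1.0028) → reset → x⁺ = (1.2124), jump to mode 0
Mode 0: guard c·x = 0.2610 hit at Δt = 0.9536 (t = 2.2423), x⁻ = (-0.2610) → reset → x⁺ = (-0.3018), jump to mode 1
Mode 1: flow for 0.3053 to horizon, guard not reached → x = (-0.0541)

1 1.2887 3->0
2 2.2423 0->1
final: 1 -0.0541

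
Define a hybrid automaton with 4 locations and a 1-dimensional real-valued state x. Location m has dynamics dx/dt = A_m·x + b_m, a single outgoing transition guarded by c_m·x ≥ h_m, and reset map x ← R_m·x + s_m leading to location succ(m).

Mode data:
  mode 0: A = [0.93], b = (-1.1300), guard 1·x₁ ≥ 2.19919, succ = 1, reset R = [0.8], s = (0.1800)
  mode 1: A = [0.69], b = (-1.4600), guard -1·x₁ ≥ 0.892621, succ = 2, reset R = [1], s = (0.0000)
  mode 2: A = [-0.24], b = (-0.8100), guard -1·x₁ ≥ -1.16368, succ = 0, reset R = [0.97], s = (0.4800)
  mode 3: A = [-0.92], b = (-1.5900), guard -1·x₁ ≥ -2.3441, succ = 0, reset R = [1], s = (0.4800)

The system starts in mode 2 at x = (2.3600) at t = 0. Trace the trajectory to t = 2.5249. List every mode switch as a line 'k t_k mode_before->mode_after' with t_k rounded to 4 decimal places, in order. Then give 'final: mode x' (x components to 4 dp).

1 0.9748 2->0
2 1.9599 0->1
final: 1 1.8552

Mode 2: guard c·x = -1.1637 hit at Δt = 0.9748 (t = 0.9748), x⁻ = (1.1637) → reset → x⁺ = (1.6088), jump to mode 0
Mode 0: guard c·x = 2.1992 hit at Δt = 0.9851 (t = 1.9599), x⁻ = (2.1992) → reset → x⁺ = (1.9394), jump to mode 1
Mode 1: flow for 0.5650 to horizon, guard not reached → x = (1.8552)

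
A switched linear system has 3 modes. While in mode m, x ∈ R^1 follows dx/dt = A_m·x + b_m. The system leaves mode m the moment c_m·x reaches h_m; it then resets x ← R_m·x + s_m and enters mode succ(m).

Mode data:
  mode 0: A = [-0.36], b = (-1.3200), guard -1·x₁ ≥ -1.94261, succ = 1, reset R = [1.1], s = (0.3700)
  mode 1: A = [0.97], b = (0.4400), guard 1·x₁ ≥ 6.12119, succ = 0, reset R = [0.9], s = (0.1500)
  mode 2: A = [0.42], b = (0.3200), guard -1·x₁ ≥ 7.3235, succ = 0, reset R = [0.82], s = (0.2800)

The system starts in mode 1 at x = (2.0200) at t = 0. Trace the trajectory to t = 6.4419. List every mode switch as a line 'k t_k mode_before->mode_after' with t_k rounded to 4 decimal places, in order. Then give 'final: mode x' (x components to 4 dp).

1 1.0078 1->0
2 2.4199 0->1
3 3.2425 1->0
4 4.6546 0->1
5 5.4771 1->0
final: 0 2.9228

Mode 1: guard c·x = 6.1212 hit at Δt = 1.0078 (t = 1.0078), x⁻ = (6.1212) → reset → x⁺ = (5.6591), jump to mode 0
Mode 0: guard c·x = -1.9426 hit at Δt = 1.4121 (t = 2.4199), x⁻ = (1.9426) → reset → x⁺ = (2.5069), jump to mode 1
Mode 1: guard c·x = 6.1212 hit at Δt = 0.8226 (t = 3.2425), x⁻ = (6.1212) → reset → x⁺ = (5.6591), jump to mode 0
Mode 0: guard c·x = -1.9426 hit at Δt = 1.4121 (t = 4.6546), x⁻ = (1.9426) → reset → x⁺ = (2.5069), jump to mode 1
Mode 1: guard c·x = 6.1212 hit at Δt = 0.8226 (t = 5.4771), x⁻ = (6.1212) → reset → x⁺ = (5.6591), jump to mode 0
Mode 0: flow for 0.9648 to horizon, guard not reached → x = (2.9228)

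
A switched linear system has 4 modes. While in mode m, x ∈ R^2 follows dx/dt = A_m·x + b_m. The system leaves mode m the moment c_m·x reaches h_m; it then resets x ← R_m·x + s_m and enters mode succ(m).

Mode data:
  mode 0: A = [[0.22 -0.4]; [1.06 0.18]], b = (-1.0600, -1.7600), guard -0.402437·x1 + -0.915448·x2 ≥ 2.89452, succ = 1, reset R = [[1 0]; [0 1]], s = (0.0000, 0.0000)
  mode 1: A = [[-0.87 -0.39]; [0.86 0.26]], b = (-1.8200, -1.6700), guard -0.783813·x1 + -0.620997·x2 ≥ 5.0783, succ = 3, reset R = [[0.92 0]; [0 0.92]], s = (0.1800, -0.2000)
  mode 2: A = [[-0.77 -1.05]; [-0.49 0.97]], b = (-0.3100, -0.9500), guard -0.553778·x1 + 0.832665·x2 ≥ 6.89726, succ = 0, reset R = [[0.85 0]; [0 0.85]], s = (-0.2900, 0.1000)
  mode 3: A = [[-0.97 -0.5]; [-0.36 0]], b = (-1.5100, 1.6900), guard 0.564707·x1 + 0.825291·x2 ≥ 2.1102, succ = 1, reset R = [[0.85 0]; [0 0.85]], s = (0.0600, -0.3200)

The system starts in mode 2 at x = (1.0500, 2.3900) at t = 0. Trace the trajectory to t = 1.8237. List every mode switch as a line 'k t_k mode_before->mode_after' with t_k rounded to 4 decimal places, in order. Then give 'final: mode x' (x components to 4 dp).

1 1.2070 2->0
final: 0 -5.1215 2.0318

Mode 2: guard c·x = 6.8973 hit at Δt = 1.2070 (t = 1.2070), x⁻ = (-3.1466, 6.1906) → reset → x⁺ = (-2.9646, 5.3621), jump to mode 0
Mode 0: flow for 0.6167 to horizon, guard not reached → x = (-5.1215, 2.0318)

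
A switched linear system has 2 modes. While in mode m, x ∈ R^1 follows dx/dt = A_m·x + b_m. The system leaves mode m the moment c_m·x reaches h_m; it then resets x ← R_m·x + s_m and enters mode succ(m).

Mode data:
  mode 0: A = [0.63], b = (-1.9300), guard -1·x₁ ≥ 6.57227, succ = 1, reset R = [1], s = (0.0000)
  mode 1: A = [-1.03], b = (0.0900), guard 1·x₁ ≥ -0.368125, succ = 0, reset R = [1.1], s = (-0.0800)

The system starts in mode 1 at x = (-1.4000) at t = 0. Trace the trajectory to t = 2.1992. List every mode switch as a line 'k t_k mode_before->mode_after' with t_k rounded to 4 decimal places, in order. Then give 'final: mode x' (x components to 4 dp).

Mode 1: guard c·x = -0.3681 hit at Δt = 1.1489 (t = 1.1489), x⁻ = (-0.3681) → reset → x⁺ = (-0.4849), jump to mode 0
Mode 0: flow for 1.0503 to horizon, guard not reached → x = (-3.8136)

1 1.1489 1->0
final: 0 -3.8136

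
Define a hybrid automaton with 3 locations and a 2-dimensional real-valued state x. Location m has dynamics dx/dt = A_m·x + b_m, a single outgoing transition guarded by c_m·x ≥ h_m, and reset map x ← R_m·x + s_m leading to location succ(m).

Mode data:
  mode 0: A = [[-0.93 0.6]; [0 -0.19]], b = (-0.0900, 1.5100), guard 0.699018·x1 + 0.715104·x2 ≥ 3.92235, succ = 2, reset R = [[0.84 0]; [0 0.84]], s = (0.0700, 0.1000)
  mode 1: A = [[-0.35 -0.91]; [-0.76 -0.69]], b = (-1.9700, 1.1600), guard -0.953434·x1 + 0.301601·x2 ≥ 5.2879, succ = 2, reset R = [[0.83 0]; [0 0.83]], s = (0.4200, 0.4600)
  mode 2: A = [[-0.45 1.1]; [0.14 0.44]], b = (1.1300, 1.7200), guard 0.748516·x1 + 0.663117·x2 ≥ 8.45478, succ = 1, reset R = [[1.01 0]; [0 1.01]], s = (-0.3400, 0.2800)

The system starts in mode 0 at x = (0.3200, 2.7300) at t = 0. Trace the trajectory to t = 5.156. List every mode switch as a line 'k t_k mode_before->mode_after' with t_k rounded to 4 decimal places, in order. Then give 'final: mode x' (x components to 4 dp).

1 1.3437 0->2
2 2.1137 2->1
3 3.6342 1->2
4 4.5914 2->1
final: 1 -1.1889 6.0009

Mode 0: guard c·x = 3.9223 hit at Δt = 1.3437 (t = 1.3437), x⁻ = (1.6158, 3.9056) → reset → x⁺ = (1.4273, 3.3807), jump to mode 2
Mode 2: guard c·x = 8.4548 hit at Δt = 0.7700 (t = 2.1137), x⁻ = (5.3380, 6.7246) → reset → x⁺ = (5.0514, 7.0718), jump to mode 1
Mode 1: guard c·x = 5.2879 hit at Δt = 1.5205 (t = 3.6342), x⁻ = (-4.1918, 4.2815) → reset → x⁺ = (-3.0592, 4.0136), jump to mode 2
Mode 2: guard c·x = 8.4548 hit at Δt = 0.9572 (t = 4.5914), x⁻ = (4.0438, 8.1855) → reset → x⁺ = (3.7442, 8.5473), jump to mode 1
Mode 1: flow for 0.5646 to horizon, guard not reached → x = (-1.1889, 6.0009)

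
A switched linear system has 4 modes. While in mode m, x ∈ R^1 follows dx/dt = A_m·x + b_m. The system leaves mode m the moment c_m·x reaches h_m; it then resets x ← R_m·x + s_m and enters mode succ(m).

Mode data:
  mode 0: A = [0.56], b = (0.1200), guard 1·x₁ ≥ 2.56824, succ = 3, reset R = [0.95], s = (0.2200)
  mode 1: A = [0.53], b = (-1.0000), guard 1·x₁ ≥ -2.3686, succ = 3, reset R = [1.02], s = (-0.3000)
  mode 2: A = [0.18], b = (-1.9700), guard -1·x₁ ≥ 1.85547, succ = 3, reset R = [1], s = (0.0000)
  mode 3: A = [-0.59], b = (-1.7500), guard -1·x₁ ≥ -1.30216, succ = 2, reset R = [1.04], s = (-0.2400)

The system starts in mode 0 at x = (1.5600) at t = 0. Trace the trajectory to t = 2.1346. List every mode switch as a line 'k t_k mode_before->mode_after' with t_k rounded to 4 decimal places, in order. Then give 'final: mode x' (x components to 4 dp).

Mode 0: guard c·x = 2.5682 hit at Δt = 0.8035 (t = 0.8035), x⁻ = (2.5682) → reset → x⁺ = (2.6598), jump to mode 3
Mode 3: guard c·x = -1.3022 hit at Δt = 0.4681 (t = 1.2716), x⁻ = (1.3022) → reset → x⁺ = (1.1142), jump to mode 2
Mode 2: flow for 0.8630 to horizon, guard not reached → x = (-0.5378)

1 0.8035 0->3
2 1.2716 3->2
final: 2 -0.5378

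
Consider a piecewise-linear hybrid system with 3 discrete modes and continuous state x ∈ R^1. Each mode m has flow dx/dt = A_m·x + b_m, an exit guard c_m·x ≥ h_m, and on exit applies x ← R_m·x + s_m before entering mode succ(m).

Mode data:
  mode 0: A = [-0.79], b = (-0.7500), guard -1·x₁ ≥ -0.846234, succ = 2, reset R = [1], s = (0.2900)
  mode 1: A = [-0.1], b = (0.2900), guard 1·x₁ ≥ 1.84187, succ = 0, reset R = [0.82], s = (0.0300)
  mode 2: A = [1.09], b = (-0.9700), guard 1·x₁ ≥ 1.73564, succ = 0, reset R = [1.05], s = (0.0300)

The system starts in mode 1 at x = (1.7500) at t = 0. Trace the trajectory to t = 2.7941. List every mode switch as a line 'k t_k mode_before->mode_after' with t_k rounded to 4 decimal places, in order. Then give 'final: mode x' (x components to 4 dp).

Mode 1: guard c·x = 1.8419 hit at Δt = 0.8326 (t = 0.8326), x⁻ = (1.8419) → reset → x⁺ = (1.5403), jump to mode 0
Mode 0: guard c·x = -0.8462 hit at Δt = 0.4137 (t = 1.2463), x⁻ = (0.8462) → reset → x⁺ = (1.1362), jump to mode 2
Mode 2: guard c·x = 1.7356 hit at Δt = 1.1317 (t = 2.3780), x⁻ = (1.7356) → reset → x⁺ = (1.8524), jump to mode 0
Mode 0: flow for 0.4161 to horizon, guard not reached → x = (1.0675)

1 0.8326 1->0
2 1.2463 0->2
3 2.3780 2->0
final: 0 1.0675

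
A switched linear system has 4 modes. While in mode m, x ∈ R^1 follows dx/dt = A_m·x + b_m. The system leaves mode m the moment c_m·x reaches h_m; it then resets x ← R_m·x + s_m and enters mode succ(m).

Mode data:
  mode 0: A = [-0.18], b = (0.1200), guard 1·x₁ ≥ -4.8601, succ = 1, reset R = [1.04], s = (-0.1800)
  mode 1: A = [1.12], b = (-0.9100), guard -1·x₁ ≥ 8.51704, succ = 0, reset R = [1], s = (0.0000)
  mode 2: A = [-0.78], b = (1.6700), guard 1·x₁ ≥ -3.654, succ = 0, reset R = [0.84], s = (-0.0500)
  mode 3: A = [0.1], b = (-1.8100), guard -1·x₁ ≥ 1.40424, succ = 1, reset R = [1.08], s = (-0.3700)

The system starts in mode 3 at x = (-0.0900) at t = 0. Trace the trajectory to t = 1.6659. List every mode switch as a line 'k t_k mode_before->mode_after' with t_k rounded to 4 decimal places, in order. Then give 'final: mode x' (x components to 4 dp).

1 0.6976 3->1
final: 1 -7.1712

Mode 3: guard c·x = 1.4042 hit at Δt = 0.6976 (t = 0.6976), x⁻ = (-1.4042) → reset → x⁺ = (-1.8866), jump to mode 1
Mode 1: flow for 0.9683 to horizon, guard not reached → x = (-7.1712)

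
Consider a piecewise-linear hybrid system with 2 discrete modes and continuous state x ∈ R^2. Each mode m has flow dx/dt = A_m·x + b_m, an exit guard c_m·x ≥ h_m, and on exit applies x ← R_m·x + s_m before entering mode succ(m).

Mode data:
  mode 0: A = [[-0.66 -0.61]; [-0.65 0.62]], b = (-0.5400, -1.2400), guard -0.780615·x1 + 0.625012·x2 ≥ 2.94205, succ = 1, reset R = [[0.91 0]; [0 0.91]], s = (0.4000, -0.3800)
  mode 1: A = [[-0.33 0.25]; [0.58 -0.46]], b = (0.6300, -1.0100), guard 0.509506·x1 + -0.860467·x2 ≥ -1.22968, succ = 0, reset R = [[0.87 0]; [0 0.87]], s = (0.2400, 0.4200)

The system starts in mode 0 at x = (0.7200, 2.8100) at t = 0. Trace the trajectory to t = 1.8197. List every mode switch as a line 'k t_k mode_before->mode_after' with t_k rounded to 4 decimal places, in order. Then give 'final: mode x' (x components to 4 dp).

Mode 0: guard c·x = 2.9421 hit at Δt = 0.7856 (t = 0.7856), x⁻ = (-1.0383, 3.4104) → reset → x⁺ = (-0.5448, 2.7235), jump to mode 1
Mode 1: guard c·x = -1.2297 hit at Δt = 0.5825 (t = 1.3681), x⁻ = (0.1568, 1.5220) → reset → x⁺ = (0.3764, 1.7441), jump to mode 0
Mode 0: flow for 0.4516 to horizon, guard not reached → x = (-0.3322, 1.6550)

1 0.7856 0->1
2 1.3681 1->0
final: 0 -0.3322 1.6550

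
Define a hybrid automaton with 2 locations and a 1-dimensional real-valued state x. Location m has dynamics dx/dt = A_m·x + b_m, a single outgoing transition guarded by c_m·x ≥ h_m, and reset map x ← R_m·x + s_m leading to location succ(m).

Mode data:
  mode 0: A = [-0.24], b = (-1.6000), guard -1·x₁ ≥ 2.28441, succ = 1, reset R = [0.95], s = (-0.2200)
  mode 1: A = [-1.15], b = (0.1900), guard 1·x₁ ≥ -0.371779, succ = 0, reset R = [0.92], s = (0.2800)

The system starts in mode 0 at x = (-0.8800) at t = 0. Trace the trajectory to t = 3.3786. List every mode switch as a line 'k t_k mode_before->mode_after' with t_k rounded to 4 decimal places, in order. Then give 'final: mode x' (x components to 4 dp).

Mode 0: guard c·x = 2.2844 hit at Δt = 1.1583 (t = 1.1583), x⁻ = (-2.2844) → reset → x⁺ = (-2.3902), jump to mode 1
Mode 1: guard c·x = -0.3718 hit at Δt = 1.3565 (t = 2.5148), x⁻ = (-0.3718) → reset → x⁺ = (-0.0620), jump to mode 0
Mode 0: flow for 0.8638 to horizon, guard not reached → x = (-1.2986)

1 1.1583 0->1
2 2.5148 1->0
final: 0 -1.2986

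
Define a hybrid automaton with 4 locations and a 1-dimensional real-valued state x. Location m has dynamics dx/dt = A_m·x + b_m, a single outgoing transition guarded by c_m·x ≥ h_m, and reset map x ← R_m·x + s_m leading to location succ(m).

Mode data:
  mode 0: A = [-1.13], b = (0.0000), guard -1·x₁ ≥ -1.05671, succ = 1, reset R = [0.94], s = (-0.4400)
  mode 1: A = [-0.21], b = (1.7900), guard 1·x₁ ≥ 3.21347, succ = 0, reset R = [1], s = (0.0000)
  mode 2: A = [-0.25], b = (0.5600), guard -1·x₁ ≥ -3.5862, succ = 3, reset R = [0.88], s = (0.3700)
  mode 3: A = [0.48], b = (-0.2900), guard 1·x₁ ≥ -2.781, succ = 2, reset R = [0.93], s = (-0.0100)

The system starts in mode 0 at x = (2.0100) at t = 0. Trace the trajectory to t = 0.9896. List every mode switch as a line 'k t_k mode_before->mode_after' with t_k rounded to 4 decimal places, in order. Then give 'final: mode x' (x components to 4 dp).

1 0.5690 0->1
final: 1 1.2271

Mode 0: guard c·x = -1.0567 hit at Δt = 0.5690 (t = 0.5690), x⁻ = (1.0567) → reset → x⁺ = (0.5533), jump to mode 1
Mode 1: flow for 0.4206 to horizon, guard not reached → x = (1.2271)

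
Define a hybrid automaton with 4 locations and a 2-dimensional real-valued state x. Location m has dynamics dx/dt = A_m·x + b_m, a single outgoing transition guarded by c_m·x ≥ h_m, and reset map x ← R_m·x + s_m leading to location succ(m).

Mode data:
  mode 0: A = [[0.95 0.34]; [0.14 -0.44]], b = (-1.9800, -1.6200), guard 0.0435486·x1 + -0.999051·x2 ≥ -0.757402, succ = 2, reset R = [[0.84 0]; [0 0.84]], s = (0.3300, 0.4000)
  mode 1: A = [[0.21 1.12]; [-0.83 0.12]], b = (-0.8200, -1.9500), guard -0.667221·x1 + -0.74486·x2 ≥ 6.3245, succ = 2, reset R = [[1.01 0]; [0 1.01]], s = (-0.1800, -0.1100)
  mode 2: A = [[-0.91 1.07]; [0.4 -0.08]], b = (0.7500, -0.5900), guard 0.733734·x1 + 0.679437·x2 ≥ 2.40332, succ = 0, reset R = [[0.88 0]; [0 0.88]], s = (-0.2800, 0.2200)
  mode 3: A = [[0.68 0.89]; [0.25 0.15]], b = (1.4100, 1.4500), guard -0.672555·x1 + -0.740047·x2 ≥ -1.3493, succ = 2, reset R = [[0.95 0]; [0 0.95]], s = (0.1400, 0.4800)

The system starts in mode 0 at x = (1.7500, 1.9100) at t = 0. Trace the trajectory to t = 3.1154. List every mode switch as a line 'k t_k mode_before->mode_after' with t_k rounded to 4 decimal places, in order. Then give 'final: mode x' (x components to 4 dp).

1 0.5461 0->2
2 1.7911 2->0
3 2.0572 0->2
final: 2 1.9383 1.1390

Mode 0: guard c·x = -0.7574 hit at Δt = 0.5461 (t = 0.5461), x⁻ = (1.8631, 0.8393) → reset → x⁺ = (1.8950, 1.1050), jump to mode 2
Mode 2: guard c·x = 2.4033 hit at Δt = 1.2450 (t = 1.7911), x⁻ = (2.1143, 1.2540) → reset → x⁺ = (1.5806, 1.3235), jump to mode 0
Mode 0: guard c·x = -0.7574 hit at Δt = 0.2661 (t = 2.0572), x⁻ = (1.5469, 0.8256) → reset → x⁺ = (1.6294, 1.0935), jump to mode 2
Mode 2: flow for 1.0582 to horizon, guard not reached → x = (1.9383, 1.1390)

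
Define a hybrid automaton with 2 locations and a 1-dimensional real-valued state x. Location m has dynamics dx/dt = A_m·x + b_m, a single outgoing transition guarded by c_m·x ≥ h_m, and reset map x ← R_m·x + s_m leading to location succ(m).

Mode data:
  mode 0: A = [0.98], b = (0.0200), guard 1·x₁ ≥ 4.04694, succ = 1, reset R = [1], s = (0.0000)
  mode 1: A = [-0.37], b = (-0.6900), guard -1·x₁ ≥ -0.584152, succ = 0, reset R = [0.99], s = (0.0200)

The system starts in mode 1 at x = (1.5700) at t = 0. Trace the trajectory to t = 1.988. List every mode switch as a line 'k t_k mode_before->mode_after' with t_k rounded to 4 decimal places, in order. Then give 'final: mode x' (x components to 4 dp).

1 0.9143 1->0
final: 0 1.7516

Mode 1: guard c·x = -0.5842 hit at Δt = 0.9143 (t = 0.9143), x⁻ = (0.5842) → reset → x⁺ = (0.5983), jump to mode 0
Mode 0: flow for 1.0737 to horizon, guard not reached → x = (1.7516)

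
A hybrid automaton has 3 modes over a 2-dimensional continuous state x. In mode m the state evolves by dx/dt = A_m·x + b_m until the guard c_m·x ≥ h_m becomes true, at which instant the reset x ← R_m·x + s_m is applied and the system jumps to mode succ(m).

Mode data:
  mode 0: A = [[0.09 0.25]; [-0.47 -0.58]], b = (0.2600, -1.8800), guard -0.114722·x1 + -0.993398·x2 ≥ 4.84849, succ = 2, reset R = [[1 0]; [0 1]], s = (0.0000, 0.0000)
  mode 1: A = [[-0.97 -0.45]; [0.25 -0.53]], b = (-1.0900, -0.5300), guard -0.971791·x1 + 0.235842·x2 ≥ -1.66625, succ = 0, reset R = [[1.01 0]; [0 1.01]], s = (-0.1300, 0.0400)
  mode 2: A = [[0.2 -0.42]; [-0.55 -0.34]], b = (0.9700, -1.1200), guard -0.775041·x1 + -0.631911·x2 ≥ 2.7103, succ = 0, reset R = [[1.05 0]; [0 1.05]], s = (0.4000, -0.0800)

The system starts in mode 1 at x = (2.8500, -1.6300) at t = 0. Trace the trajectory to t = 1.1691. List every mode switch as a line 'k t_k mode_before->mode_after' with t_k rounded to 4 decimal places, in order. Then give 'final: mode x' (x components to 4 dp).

Mode 1: guard c·x = -1.6663 hit at Δt = 0.5765 (t = 0.5765), x⁻ = (1.4208, -1.2106) → reset → x⁺ = (1.3050, -1.1827), jump to mode 0
Mode 0: flow for 0.5926 to horizon, guard not reached → x = (1.2825, -2.0889)

1 0.5765 1->0
final: 0 1.2825 -2.0889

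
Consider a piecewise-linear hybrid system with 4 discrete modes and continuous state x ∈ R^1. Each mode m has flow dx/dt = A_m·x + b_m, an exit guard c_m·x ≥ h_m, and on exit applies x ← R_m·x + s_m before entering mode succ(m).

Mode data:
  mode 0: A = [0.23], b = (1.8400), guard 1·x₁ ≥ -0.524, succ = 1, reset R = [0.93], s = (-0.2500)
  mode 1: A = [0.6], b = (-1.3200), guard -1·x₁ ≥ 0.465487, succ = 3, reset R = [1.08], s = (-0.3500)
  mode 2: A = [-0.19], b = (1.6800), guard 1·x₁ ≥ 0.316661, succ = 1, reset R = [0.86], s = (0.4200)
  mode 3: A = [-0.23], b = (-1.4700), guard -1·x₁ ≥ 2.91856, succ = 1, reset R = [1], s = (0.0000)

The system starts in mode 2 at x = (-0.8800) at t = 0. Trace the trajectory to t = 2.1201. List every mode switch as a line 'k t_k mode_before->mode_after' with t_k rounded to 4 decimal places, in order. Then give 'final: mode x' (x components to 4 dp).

Mode 2: guard c·x = 0.3167 hit at Δt = 0.6913 (t = 0.6913), x⁻ = (0.3167) → reset → x⁺ = (0.6923), jump to mode 1
Mode 1: guard c·x = 0.4655 hit at Δt = 0.9497 (t = 1.6410), x⁻ = (-0.4655) → reset → x⁺ = (-0.8527), jump to mode 3
Mode 3: flow for 0.4791 to horizon, guard not reached → x = (-1.4306)

1 0.6913 2->1
2 1.6410 1->3
final: 3 -1.4306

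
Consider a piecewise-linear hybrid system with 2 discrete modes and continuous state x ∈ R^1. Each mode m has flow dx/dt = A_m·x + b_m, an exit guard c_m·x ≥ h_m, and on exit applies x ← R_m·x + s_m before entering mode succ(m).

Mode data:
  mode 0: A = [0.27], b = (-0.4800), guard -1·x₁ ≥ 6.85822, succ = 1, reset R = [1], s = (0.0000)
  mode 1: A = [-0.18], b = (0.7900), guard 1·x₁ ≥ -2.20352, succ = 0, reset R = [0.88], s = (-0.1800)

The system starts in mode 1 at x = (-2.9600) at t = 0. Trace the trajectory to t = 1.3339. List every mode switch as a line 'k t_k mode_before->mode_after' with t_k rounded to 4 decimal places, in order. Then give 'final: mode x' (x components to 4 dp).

1 0.6035 1->0
final: 0 -2.9686

Mode 1: guard c·x = -2.2035 hit at Δt = 0.6035 (t = 0.6035), x⁻ = (-2.2035) → reset → x⁺ = (-2.1191), jump to mode 0
Mode 0: flow for 0.7304 to horizon, guard not reached → x = (-2.9686)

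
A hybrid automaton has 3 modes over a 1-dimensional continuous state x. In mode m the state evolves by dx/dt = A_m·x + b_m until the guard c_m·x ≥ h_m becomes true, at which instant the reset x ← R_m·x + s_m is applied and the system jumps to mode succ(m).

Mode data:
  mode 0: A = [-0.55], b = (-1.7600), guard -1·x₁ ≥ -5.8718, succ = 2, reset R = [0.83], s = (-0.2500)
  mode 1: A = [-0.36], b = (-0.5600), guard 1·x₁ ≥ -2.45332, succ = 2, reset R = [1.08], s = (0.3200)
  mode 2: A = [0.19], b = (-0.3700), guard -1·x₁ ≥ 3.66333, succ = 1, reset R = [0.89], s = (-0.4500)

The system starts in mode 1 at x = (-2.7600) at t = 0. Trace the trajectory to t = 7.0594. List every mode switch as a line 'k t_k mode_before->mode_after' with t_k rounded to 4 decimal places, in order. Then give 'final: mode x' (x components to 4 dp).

Mode 1: guard c·x = -2.4533 hit at Δt = 0.8163 (t = 0.8163), x⁻ = (-2.4533) → reset → x⁺ = (-2.3296), jump to mode 2
Mode 2: guard c·x = 3.6633 hit at Δt = 1.4286 (t = 2.2449), x⁻ = (-3.6633) → reset → x⁺ = (-3.7104), jump to mode 1
Mode 1: guard c·x = -2.4533 hit at Δt = 2.4321 (t = 4.6770), x⁻ = (-2.4533) → reset → x⁺ = (-2.3296), jump to mode 2
Mode 2: guard c·x = 3.6633 hit at Δt = 1.4286 (t = 6.1056), x⁻ = (-3.6633) → reset → x⁺ = (-3.7104), jump to mode 1
Mode 1: flow for 0.9538 to horizon, guard not reached → x = (-3.0841)

1 0.8163 1->2
2 2.2449 2->1
3 4.6770 1->2
4 6.1056 2->1
final: 1 -3.0841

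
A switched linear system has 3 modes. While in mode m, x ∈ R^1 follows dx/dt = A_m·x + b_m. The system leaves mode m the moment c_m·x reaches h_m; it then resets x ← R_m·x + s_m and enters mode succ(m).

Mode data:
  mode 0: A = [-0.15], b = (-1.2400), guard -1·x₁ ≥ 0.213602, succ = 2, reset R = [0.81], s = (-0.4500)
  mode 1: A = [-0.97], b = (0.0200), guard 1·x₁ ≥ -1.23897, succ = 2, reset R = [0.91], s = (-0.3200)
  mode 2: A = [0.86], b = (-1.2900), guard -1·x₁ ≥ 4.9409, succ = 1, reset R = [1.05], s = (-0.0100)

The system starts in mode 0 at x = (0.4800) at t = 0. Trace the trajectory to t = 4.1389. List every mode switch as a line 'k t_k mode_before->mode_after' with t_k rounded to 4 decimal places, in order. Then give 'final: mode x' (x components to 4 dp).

Mode 0: guard c·x = 0.2136 hit at Δt = 0.5508 (t = 0.5508), x⁻ = (-0.2136) → reset → x⁺ = (-0.6230), jump to mode 2
Mode 2: guard c·x = 4.9409 hit at Δt = 1.2905 (t = 1.8413), x⁻ = (-4.9409) → reset → x⁺ = (-5.1979), jump to mode 1
Mode 1: guard c·x = -1.2390 hit at Δt = 1.4654 (t = 3.3067), x⁻ = (-1.2390) → reset → x⁺ = (-1.4475), jump to mode 2
Mode 2: flow for 0.8322 to horizon, guard not reached → x = (-4.5293)

1 0.5508 0->2
2 1.8413 2->1
3 3.3067 1->2
final: 2 -4.5293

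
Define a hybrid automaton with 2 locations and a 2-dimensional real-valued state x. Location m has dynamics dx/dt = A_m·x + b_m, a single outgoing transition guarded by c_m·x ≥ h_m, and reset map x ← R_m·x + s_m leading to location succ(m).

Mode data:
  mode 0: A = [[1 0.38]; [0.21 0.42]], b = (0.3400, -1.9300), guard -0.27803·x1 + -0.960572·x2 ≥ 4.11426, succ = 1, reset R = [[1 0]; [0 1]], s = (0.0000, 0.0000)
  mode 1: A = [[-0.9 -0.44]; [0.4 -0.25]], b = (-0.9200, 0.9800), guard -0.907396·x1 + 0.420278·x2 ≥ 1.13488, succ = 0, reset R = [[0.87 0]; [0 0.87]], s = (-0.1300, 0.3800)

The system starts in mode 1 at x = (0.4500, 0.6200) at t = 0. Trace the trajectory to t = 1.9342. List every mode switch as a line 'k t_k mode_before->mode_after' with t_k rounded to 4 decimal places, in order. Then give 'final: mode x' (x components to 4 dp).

Mode 1: guard c·x = 1.1349 hit at Δt = 0.9374 (t = 0.9374), x⁻ = (-0.6738, 1.2456) → reset → x⁺ = (-0.7162, 1.4637), jump to mode 0
Mode 0: flow for 0.9968 to horizon, guard not reached → x = (-0.8603, -0.3508)

1 0.9374 1->0
final: 0 -0.8603 -0.3508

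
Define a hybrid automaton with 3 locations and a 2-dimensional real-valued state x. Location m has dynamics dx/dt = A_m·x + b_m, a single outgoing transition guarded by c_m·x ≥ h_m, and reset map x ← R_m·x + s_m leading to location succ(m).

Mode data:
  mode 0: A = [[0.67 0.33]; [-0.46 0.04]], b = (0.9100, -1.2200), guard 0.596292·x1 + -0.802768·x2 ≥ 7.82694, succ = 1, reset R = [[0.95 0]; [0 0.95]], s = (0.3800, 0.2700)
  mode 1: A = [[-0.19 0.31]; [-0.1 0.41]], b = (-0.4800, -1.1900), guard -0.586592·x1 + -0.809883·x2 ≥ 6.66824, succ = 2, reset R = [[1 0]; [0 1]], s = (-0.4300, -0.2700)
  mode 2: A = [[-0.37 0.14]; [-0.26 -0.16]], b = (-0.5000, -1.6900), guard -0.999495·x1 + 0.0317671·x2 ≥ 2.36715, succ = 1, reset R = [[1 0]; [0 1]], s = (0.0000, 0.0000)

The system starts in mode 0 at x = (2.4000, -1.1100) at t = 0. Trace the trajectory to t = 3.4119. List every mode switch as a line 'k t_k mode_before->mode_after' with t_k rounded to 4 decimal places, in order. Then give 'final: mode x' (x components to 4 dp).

1 1.3346 0->1
2 2.4258 1->2
final: 2 -0.3940 -10.2784

Mode 0: guard c·x = 7.8269 hit at Δt = 1.3346 (t = 1.3346), x⁻ = (5.8830, -5.3801) → reset → x⁺ = (5.9689, -4.8411), jump to mode 1
Mode 1: guard c·x = 6.6682 hit at Δt = 1.0912 (t = 2.4258), x⁻ = (2.1615, -9.7991) → reset → x⁺ = (1.7315, -10.0691), jump to mode 2
Mode 2: flow for 0.9861 to horizon, guard not reached → x = (-0.3940, -10.2784)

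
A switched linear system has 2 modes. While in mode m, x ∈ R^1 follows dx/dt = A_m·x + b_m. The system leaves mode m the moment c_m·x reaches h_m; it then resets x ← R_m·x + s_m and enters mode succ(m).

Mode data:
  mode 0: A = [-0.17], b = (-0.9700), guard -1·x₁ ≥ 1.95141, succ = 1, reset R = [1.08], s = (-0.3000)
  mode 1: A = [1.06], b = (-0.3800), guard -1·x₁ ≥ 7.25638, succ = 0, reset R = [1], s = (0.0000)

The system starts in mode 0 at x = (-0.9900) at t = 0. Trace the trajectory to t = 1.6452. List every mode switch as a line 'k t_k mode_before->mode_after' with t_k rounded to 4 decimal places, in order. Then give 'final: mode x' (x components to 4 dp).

1 1.3411 0->1
final: 1 -3.4596

Mode 0: guard c·x = 1.9514 hit at Δt = 1.3411 (t = 1.3411), x⁻ = (-1.9514) → reset → x⁺ = (-2.4075), jump to mode 1
Mode 1: flow for 0.3041 to horizon, guard not reached → x = (-3.4596)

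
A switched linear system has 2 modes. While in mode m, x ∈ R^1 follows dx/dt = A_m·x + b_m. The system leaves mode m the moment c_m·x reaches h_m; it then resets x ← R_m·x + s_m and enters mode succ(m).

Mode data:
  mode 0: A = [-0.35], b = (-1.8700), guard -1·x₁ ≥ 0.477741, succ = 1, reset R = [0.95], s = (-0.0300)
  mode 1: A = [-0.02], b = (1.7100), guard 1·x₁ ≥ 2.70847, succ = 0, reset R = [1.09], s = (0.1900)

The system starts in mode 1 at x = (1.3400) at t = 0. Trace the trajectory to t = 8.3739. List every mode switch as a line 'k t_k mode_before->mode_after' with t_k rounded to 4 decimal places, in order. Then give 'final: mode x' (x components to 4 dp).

Mode 1: guard c·x = 2.7085 hit at Δt = 0.8197 (t = 0.8197), x⁻ = (2.7085) → reset → x⁺ = (3.1422), jump to mode 0
Mode 0: guard c·x = 0.4777 hit at Δt = 1.5892 (t = 2.4089), x⁻ = (-0.4777) → reset → x⁺ = (-0.4839), jump to mode 1
Mode 1: guard c·x = 2.7085 hit at Δt = 1.8917 (t = 4.3006), x⁻ = (2.7085) → reset → x⁺ = (3.1422), jump to mode 0
Mode 0: guard c·x = 0.4777 hit at Δt = 1.5892 (t = 5.8898), x⁻ = (-0.4777) → reset → x⁺ = (-0.4839), jump to mode 1
Mode 1: guard c·x = 2.7085 hit at Δt = 1.8917 (t = 7.7815), x⁻ = (2.7085) → reset → x⁺ = (3.1422), jump to mode 0
Mode 0: flow for 0.5924 to horizon, guard not reached → x = (1.5533)

1 0.8197 1->0
2 2.4089 0->1
3 4.3006 1->0
4 5.8898 0->1
5 7.7815 1->0
final: 0 1.5533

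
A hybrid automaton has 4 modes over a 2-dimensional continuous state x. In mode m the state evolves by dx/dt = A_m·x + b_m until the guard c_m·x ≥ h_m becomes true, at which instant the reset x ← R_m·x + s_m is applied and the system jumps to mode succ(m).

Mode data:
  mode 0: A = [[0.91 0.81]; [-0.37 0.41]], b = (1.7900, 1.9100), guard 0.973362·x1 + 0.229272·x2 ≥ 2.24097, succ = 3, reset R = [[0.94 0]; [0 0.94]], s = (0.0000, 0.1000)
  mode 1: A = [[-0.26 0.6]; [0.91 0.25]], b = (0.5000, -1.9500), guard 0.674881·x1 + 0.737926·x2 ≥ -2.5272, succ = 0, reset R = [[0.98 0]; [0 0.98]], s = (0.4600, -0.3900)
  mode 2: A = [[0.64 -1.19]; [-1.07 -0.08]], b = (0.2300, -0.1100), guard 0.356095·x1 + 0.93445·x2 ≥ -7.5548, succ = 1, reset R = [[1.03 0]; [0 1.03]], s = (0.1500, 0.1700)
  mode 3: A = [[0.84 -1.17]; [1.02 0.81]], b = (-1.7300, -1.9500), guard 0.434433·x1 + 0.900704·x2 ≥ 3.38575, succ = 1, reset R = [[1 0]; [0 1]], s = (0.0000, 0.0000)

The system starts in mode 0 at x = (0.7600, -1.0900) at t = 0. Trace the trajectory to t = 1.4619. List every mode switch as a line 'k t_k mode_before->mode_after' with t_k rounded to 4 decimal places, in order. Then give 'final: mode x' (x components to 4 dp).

1 0.6453 0->3
final: 3 2.6676 0.0890

Mode 0: guard c·x = 2.2410 hit at Δt = 0.6453 (t = 0.6453), x⁻ = (2.3967, -0.4008) → reset → x⁺ = (2.2529, -0.2768), jump to mode 3
Mode 3: flow for 0.8166 to horizon, guard not reached → x = (2.6676, 0.0890)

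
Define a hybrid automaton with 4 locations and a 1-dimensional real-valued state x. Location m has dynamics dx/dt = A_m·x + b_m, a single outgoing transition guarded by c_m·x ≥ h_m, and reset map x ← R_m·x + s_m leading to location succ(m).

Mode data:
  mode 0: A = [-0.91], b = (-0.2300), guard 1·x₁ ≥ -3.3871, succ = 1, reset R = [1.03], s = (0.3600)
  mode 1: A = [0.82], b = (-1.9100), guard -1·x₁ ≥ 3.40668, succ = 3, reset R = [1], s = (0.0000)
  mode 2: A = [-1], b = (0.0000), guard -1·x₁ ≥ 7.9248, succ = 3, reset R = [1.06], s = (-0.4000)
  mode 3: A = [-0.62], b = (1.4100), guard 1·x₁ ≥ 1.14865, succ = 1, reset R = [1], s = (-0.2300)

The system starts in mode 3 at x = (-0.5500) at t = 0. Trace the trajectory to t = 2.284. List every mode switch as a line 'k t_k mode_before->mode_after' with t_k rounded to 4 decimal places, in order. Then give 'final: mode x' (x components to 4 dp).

Mode 3: guard c·x = 1.1486 hit at Δt = 1.4838 (t = 1.4838), x⁻ = (1.1486) → reset → x⁺ = (0.9186), jump to mode 1
Mode 1: flow for 0.8002 to horizon, guard not reached → x = (-0.3895)

1 1.4838 3->1
final: 1 -0.3895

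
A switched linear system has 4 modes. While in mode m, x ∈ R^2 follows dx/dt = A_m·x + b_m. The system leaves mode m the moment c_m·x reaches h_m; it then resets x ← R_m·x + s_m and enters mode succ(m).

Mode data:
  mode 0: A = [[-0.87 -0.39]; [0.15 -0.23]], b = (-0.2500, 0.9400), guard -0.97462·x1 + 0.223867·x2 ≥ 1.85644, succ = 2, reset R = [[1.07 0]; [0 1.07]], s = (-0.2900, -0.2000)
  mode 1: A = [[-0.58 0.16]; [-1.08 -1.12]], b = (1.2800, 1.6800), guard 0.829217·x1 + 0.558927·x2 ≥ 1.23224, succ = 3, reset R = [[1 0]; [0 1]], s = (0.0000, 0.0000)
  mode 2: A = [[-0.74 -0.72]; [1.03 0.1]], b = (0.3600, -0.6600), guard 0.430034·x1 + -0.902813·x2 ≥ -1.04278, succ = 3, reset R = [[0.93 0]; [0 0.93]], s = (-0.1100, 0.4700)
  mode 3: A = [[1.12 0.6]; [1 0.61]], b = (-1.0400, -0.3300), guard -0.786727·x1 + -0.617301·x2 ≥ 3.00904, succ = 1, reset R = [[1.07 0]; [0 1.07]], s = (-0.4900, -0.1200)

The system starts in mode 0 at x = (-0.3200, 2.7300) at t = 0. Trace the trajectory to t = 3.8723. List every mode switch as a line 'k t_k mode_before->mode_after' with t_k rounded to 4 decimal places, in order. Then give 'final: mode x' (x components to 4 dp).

Mode 0: guard c·x = 1.8564 hit at Δt = 1.4588 (t = 1.4588), x⁻ = (-1.2265, 2.9529) → reset → x⁺ = (-1.6024, 2.9596), jump to mode 2
Mode 2: guard c·x = -1.0428 hit at Δt = 1.1398 (t = 2.5986), x⁻ = (-1.2832, 0.5438) → reset → x⁺ = (-1.3034, 0.9757), jump to mode 3
Mode 3: guard c·x = 3.0090 hit at Δt = 0.6515 (t = 3.2501), x⁻ = (-3.4250, -0.5095) → reset → x⁺ = (-4.1547, -0.6652), jump to mode 1
Mode 1: flow for 0.6222 to horizon, guard not reached → x = (-2.1494, 1.8718)

1 1.4588 0->2
2 2.5986 2->3
3 3.2501 3->1
final: 1 -2.1494 1.8718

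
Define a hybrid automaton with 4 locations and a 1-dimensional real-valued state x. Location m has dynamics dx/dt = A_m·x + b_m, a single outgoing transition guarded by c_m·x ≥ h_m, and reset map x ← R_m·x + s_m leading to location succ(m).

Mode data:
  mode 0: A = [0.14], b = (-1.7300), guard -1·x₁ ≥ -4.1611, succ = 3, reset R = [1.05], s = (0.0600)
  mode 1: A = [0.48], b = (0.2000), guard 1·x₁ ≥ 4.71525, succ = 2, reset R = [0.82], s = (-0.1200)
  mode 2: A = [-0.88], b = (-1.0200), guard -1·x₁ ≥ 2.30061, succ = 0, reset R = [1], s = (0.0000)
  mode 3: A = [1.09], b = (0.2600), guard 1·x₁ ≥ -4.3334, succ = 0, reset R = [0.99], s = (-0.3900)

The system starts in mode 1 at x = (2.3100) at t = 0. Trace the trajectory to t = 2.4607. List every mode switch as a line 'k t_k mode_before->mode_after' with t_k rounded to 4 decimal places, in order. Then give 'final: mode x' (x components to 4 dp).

1 1.3175 1->2
final: 2 0.6348

Mode 1: guard c·x = 4.7153 hit at Δt = 1.3175 (t = 1.3175), x⁻ = (4.7153) → reset → x⁺ = (3.7465), jump to mode 2
Mode 2: flow for 1.1432 to horizon, guard not reached → x = (0.6348)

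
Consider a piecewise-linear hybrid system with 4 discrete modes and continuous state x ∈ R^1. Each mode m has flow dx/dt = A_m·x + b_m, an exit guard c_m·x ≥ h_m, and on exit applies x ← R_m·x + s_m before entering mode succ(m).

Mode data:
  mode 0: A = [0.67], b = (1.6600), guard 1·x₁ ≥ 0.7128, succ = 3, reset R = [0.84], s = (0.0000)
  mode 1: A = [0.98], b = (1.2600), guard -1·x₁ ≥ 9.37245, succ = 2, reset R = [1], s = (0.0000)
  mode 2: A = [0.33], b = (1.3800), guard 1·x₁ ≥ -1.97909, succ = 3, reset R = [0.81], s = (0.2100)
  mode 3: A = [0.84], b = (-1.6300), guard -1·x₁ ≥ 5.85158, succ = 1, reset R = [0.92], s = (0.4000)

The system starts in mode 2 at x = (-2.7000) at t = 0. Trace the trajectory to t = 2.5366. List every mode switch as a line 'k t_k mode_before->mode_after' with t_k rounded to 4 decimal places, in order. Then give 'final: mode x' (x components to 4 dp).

Mode 2: guard c·x = -1.9791 hit at Δt = 1.2013 (t = 1.2013), x⁻ = (-1.9791) → reset → x⁺ = (-1.3931), jump to mode 3
Mode 3: guard c·x = 5.8516 hit at Δt = 1.0108 (t = 2.2121), x⁻ = (-5.8516) → reset → x⁺ = (-4.9835), jump to mode 1
Mode 1: flow for 0.3245 to horizon, guard not reached → x = (-6.3679)

1 1.2013 2->3
2 2.2121 3->1
final: 1 -6.3679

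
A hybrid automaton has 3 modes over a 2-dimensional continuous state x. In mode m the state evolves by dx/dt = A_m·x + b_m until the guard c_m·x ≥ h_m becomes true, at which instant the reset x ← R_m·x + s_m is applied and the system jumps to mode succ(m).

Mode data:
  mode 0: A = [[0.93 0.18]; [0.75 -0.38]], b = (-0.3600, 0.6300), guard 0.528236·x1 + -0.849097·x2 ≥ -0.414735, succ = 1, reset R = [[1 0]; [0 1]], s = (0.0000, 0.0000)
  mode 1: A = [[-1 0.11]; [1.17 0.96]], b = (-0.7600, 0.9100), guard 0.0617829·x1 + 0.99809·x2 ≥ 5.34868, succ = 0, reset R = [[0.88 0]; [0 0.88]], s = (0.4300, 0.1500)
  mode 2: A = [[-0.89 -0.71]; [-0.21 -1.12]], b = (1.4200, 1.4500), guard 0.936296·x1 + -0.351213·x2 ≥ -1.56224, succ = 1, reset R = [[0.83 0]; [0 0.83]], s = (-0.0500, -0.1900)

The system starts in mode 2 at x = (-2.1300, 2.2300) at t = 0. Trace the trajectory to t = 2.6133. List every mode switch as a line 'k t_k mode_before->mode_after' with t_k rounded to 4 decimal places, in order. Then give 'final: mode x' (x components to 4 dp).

1 0.8558 2->1
2 2.2935 1->0
final: 0 0.1605 4.5393

Mode 2: guard c·x = -1.5622 hit at Δt = 0.8558 (t = 0.8558), x⁻ = (-0.9869, 1.8173) → reset → x⁺ = (-0.8691, 1.3183), jump to mode 1
Mode 1: guard c·x = 5.3487 hit at Δt = 1.4377 (t = 2.2935), x⁻ = (-0.5070, 5.3903) → reset → x⁺ = (-0.0162, 4.8935), jump to mode 0
Mode 0: flow for 0.3198 to horizon, guard not reached → x = (0.1605, 4.5393)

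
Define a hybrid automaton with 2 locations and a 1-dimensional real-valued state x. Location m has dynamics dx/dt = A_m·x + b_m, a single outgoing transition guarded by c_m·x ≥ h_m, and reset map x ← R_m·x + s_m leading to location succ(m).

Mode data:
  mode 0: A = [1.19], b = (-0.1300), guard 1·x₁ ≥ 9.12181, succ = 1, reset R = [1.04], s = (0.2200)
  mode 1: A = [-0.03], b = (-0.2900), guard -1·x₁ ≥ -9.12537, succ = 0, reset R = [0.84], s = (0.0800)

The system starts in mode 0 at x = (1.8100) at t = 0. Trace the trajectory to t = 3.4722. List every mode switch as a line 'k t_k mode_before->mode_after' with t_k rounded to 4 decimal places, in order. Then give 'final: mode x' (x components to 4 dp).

1 1.4013 0->1
2 2.4168 1->0
3 2.5561 0->1
final: 1 9.1815

Mode 0: guard c·x = 9.1218 hit at Δt = 1.4013 (t = 1.4013), x⁻ = (9.1218) → reset → x⁺ = (9.7067), jump to mode 1
Mode 1: guard c·x = -9.1254 hit at Δt = 1.0155 (t = 2.4168), x⁻ = (9.1254) → reset → x⁺ = (7.7453), jump to mode 0
Mode 0: guard c·x = 9.1218 hit at Δt = 0.1393 (t = 2.5561), x⁻ = (9.1218) → reset → x⁺ = (9.7067), jump to mode 1
Mode 1: flow for 0.9161 to horizon, guard not reached → x = (9.1815)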